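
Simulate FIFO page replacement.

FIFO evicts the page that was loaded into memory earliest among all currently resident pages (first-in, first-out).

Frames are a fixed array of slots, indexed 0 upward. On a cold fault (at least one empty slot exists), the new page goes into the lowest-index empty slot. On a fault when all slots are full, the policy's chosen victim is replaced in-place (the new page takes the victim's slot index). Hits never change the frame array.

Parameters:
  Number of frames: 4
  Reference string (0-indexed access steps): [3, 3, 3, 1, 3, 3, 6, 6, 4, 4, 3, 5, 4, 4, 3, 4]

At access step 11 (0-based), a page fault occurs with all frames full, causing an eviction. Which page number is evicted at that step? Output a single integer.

Answer: 3

Derivation:
Step 0: ref 3 -> FAULT, frames=[3,-,-,-]
Step 1: ref 3 -> HIT, frames=[3,-,-,-]
Step 2: ref 3 -> HIT, frames=[3,-,-,-]
Step 3: ref 1 -> FAULT, frames=[3,1,-,-]
Step 4: ref 3 -> HIT, frames=[3,1,-,-]
Step 5: ref 3 -> HIT, frames=[3,1,-,-]
Step 6: ref 6 -> FAULT, frames=[3,1,6,-]
Step 7: ref 6 -> HIT, frames=[3,1,6,-]
Step 8: ref 4 -> FAULT, frames=[3,1,6,4]
Step 9: ref 4 -> HIT, frames=[3,1,6,4]
Step 10: ref 3 -> HIT, frames=[3,1,6,4]
Step 11: ref 5 -> FAULT, evict 3, frames=[5,1,6,4]
At step 11: evicted page 3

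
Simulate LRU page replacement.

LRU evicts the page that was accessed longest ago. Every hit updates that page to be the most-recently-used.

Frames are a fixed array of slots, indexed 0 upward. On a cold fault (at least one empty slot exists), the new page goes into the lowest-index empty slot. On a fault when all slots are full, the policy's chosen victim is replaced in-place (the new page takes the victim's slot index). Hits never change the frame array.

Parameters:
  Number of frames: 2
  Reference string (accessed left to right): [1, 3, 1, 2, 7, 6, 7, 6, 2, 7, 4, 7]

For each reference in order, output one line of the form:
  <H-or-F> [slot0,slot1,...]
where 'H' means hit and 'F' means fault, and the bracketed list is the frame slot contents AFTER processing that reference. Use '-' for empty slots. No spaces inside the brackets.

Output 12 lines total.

F [1,-]
F [1,3]
H [1,3]
F [1,2]
F [7,2]
F [7,6]
H [7,6]
H [7,6]
F [2,6]
F [2,7]
F [4,7]
H [4,7]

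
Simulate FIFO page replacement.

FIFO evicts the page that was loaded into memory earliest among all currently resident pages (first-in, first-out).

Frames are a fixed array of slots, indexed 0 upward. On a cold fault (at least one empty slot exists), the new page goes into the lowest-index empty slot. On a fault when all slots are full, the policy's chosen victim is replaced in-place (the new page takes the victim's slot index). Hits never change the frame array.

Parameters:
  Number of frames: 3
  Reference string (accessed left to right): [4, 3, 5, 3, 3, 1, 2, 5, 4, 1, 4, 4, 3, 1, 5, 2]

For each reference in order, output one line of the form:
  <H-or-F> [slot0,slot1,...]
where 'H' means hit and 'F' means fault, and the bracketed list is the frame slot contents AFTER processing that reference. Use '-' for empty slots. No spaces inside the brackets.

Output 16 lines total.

F [4,-,-]
F [4,3,-]
F [4,3,5]
H [4,3,5]
H [4,3,5]
F [1,3,5]
F [1,2,5]
H [1,2,5]
F [1,2,4]
H [1,2,4]
H [1,2,4]
H [1,2,4]
F [3,2,4]
F [3,1,4]
F [3,1,5]
F [2,1,5]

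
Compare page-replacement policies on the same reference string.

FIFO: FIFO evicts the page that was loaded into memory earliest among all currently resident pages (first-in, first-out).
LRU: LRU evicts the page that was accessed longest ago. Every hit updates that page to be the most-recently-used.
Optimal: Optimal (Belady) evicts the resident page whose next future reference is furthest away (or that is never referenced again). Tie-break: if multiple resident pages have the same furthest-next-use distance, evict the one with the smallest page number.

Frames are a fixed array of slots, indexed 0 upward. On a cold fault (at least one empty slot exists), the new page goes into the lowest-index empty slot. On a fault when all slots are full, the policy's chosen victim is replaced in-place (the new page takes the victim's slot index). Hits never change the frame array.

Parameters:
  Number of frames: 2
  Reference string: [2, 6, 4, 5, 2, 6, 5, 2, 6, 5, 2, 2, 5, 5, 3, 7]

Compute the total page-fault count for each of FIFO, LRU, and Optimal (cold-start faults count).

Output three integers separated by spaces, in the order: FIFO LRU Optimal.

--- FIFO ---
  step 0: ref 2 -> FAULT, frames=[2,-] (faults so far: 1)
  step 1: ref 6 -> FAULT, frames=[2,6] (faults so far: 2)
  step 2: ref 4 -> FAULT, evict 2, frames=[4,6] (faults so far: 3)
  step 3: ref 5 -> FAULT, evict 6, frames=[4,5] (faults so far: 4)
  step 4: ref 2 -> FAULT, evict 4, frames=[2,5] (faults so far: 5)
  step 5: ref 6 -> FAULT, evict 5, frames=[2,6] (faults so far: 6)
  step 6: ref 5 -> FAULT, evict 2, frames=[5,6] (faults so far: 7)
  step 7: ref 2 -> FAULT, evict 6, frames=[5,2] (faults so far: 8)
  step 8: ref 6 -> FAULT, evict 5, frames=[6,2] (faults so far: 9)
  step 9: ref 5 -> FAULT, evict 2, frames=[6,5] (faults so far: 10)
  step 10: ref 2 -> FAULT, evict 6, frames=[2,5] (faults so far: 11)
  step 11: ref 2 -> HIT, frames=[2,5] (faults so far: 11)
  step 12: ref 5 -> HIT, frames=[2,5] (faults so far: 11)
  step 13: ref 5 -> HIT, frames=[2,5] (faults so far: 11)
  step 14: ref 3 -> FAULT, evict 5, frames=[2,3] (faults so far: 12)
  step 15: ref 7 -> FAULT, evict 2, frames=[7,3] (faults so far: 13)
  FIFO total faults: 13
--- LRU ---
  step 0: ref 2 -> FAULT, frames=[2,-] (faults so far: 1)
  step 1: ref 6 -> FAULT, frames=[2,6] (faults so far: 2)
  step 2: ref 4 -> FAULT, evict 2, frames=[4,6] (faults so far: 3)
  step 3: ref 5 -> FAULT, evict 6, frames=[4,5] (faults so far: 4)
  step 4: ref 2 -> FAULT, evict 4, frames=[2,5] (faults so far: 5)
  step 5: ref 6 -> FAULT, evict 5, frames=[2,6] (faults so far: 6)
  step 6: ref 5 -> FAULT, evict 2, frames=[5,6] (faults so far: 7)
  step 7: ref 2 -> FAULT, evict 6, frames=[5,2] (faults so far: 8)
  step 8: ref 6 -> FAULT, evict 5, frames=[6,2] (faults so far: 9)
  step 9: ref 5 -> FAULT, evict 2, frames=[6,5] (faults so far: 10)
  step 10: ref 2 -> FAULT, evict 6, frames=[2,5] (faults so far: 11)
  step 11: ref 2 -> HIT, frames=[2,5] (faults so far: 11)
  step 12: ref 5 -> HIT, frames=[2,5] (faults so far: 11)
  step 13: ref 5 -> HIT, frames=[2,5] (faults so far: 11)
  step 14: ref 3 -> FAULT, evict 2, frames=[3,5] (faults so far: 12)
  step 15: ref 7 -> FAULT, evict 5, frames=[3,7] (faults so far: 13)
  LRU total faults: 13
--- Optimal ---
  step 0: ref 2 -> FAULT, frames=[2,-] (faults so far: 1)
  step 1: ref 6 -> FAULT, frames=[2,6] (faults so far: 2)
  step 2: ref 4 -> FAULT, evict 6, frames=[2,4] (faults so far: 3)
  step 3: ref 5 -> FAULT, evict 4, frames=[2,5] (faults so far: 4)
  step 4: ref 2 -> HIT, frames=[2,5] (faults so far: 4)
  step 5: ref 6 -> FAULT, evict 2, frames=[6,5] (faults so far: 5)
  step 6: ref 5 -> HIT, frames=[6,5] (faults so far: 5)
  step 7: ref 2 -> FAULT, evict 5, frames=[6,2] (faults so far: 6)
  step 8: ref 6 -> HIT, frames=[6,2] (faults so far: 6)
  step 9: ref 5 -> FAULT, evict 6, frames=[5,2] (faults so far: 7)
  step 10: ref 2 -> HIT, frames=[5,2] (faults so far: 7)
  step 11: ref 2 -> HIT, frames=[5,2] (faults so far: 7)
  step 12: ref 5 -> HIT, frames=[5,2] (faults so far: 7)
  step 13: ref 5 -> HIT, frames=[5,2] (faults so far: 7)
  step 14: ref 3 -> FAULT, evict 2, frames=[5,3] (faults so far: 8)
  step 15: ref 7 -> FAULT, evict 3, frames=[5,7] (faults so far: 9)
  Optimal total faults: 9

Answer: 13 13 9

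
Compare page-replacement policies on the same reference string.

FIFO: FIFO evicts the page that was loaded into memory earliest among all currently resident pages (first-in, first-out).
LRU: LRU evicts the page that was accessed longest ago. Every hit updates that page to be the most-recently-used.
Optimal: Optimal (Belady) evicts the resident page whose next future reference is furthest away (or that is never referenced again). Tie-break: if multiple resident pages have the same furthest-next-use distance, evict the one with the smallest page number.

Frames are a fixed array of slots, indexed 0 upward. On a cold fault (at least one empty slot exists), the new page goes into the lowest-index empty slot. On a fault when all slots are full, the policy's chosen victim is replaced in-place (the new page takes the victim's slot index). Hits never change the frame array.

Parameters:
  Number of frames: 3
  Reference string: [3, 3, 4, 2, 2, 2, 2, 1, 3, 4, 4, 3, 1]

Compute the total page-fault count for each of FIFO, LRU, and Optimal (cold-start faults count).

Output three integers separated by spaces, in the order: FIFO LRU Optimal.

--- FIFO ---
  step 0: ref 3 -> FAULT, frames=[3,-,-] (faults so far: 1)
  step 1: ref 3 -> HIT, frames=[3,-,-] (faults so far: 1)
  step 2: ref 4 -> FAULT, frames=[3,4,-] (faults so far: 2)
  step 3: ref 2 -> FAULT, frames=[3,4,2] (faults so far: 3)
  step 4: ref 2 -> HIT, frames=[3,4,2] (faults so far: 3)
  step 5: ref 2 -> HIT, frames=[3,4,2] (faults so far: 3)
  step 6: ref 2 -> HIT, frames=[3,4,2] (faults so far: 3)
  step 7: ref 1 -> FAULT, evict 3, frames=[1,4,2] (faults so far: 4)
  step 8: ref 3 -> FAULT, evict 4, frames=[1,3,2] (faults so far: 5)
  step 9: ref 4 -> FAULT, evict 2, frames=[1,3,4] (faults so far: 6)
  step 10: ref 4 -> HIT, frames=[1,3,4] (faults so far: 6)
  step 11: ref 3 -> HIT, frames=[1,3,4] (faults so far: 6)
  step 12: ref 1 -> HIT, frames=[1,3,4] (faults so far: 6)
  FIFO total faults: 6
--- LRU ---
  step 0: ref 3 -> FAULT, frames=[3,-,-] (faults so far: 1)
  step 1: ref 3 -> HIT, frames=[3,-,-] (faults so far: 1)
  step 2: ref 4 -> FAULT, frames=[3,4,-] (faults so far: 2)
  step 3: ref 2 -> FAULT, frames=[3,4,2] (faults so far: 3)
  step 4: ref 2 -> HIT, frames=[3,4,2] (faults so far: 3)
  step 5: ref 2 -> HIT, frames=[3,4,2] (faults so far: 3)
  step 6: ref 2 -> HIT, frames=[3,4,2] (faults so far: 3)
  step 7: ref 1 -> FAULT, evict 3, frames=[1,4,2] (faults so far: 4)
  step 8: ref 3 -> FAULT, evict 4, frames=[1,3,2] (faults so far: 5)
  step 9: ref 4 -> FAULT, evict 2, frames=[1,3,4] (faults so far: 6)
  step 10: ref 4 -> HIT, frames=[1,3,4] (faults so far: 6)
  step 11: ref 3 -> HIT, frames=[1,3,4] (faults so far: 6)
  step 12: ref 1 -> HIT, frames=[1,3,4] (faults so far: 6)
  LRU total faults: 6
--- Optimal ---
  step 0: ref 3 -> FAULT, frames=[3,-,-] (faults so far: 1)
  step 1: ref 3 -> HIT, frames=[3,-,-] (faults so far: 1)
  step 2: ref 4 -> FAULT, frames=[3,4,-] (faults so far: 2)
  step 3: ref 2 -> FAULT, frames=[3,4,2] (faults so far: 3)
  step 4: ref 2 -> HIT, frames=[3,4,2] (faults so far: 3)
  step 5: ref 2 -> HIT, frames=[3,4,2] (faults so far: 3)
  step 6: ref 2 -> HIT, frames=[3,4,2] (faults so far: 3)
  step 7: ref 1 -> FAULT, evict 2, frames=[3,4,1] (faults so far: 4)
  step 8: ref 3 -> HIT, frames=[3,4,1] (faults so far: 4)
  step 9: ref 4 -> HIT, frames=[3,4,1] (faults so far: 4)
  step 10: ref 4 -> HIT, frames=[3,4,1] (faults so far: 4)
  step 11: ref 3 -> HIT, frames=[3,4,1] (faults so far: 4)
  step 12: ref 1 -> HIT, frames=[3,4,1] (faults so far: 4)
  Optimal total faults: 4

Answer: 6 6 4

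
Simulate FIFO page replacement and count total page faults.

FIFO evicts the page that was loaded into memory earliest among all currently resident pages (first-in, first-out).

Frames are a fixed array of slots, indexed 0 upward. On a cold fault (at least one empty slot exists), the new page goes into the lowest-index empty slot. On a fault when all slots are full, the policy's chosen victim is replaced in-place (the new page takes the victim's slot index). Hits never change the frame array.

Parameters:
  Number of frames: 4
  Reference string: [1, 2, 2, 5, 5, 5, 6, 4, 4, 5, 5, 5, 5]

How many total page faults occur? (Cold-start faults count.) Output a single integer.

Step 0: ref 1 → FAULT, frames=[1,-,-,-]
Step 1: ref 2 → FAULT, frames=[1,2,-,-]
Step 2: ref 2 → HIT, frames=[1,2,-,-]
Step 3: ref 5 → FAULT, frames=[1,2,5,-]
Step 4: ref 5 → HIT, frames=[1,2,5,-]
Step 5: ref 5 → HIT, frames=[1,2,5,-]
Step 6: ref 6 → FAULT, frames=[1,2,5,6]
Step 7: ref 4 → FAULT (evict 1), frames=[4,2,5,6]
Step 8: ref 4 → HIT, frames=[4,2,5,6]
Step 9: ref 5 → HIT, frames=[4,2,5,6]
Step 10: ref 5 → HIT, frames=[4,2,5,6]
Step 11: ref 5 → HIT, frames=[4,2,5,6]
Step 12: ref 5 → HIT, frames=[4,2,5,6]
Total faults: 5

Answer: 5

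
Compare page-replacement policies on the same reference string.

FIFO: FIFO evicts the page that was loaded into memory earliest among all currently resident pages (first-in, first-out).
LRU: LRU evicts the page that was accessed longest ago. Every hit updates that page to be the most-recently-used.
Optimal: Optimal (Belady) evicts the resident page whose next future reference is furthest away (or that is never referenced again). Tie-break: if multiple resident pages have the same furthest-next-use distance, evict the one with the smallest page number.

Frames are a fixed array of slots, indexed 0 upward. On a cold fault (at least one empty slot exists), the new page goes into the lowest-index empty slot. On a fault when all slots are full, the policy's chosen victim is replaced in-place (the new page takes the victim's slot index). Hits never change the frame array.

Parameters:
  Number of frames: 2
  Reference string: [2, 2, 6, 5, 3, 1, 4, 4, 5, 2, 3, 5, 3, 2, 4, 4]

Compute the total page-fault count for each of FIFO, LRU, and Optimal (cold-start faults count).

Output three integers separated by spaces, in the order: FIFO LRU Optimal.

Answer: 12 12 10

Derivation:
--- FIFO ---
  step 0: ref 2 -> FAULT, frames=[2,-] (faults so far: 1)
  step 1: ref 2 -> HIT, frames=[2,-] (faults so far: 1)
  step 2: ref 6 -> FAULT, frames=[2,6] (faults so far: 2)
  step 3: ref 5 -> FAULT, evict 2, frames=[5,6] (faults so far: 3)
  step 4: ref 3 -> FAULT, evict 6, frames=[5,3] (faults so far: 4)
  step 5: ref 1 -> FAULT, evict 5, frames=[1,3] (faults so far: 5)
  step 6: ref 4 -> FAULT, evict 3, frames=[1,4] (faults so far: 6)
  step 7: ref 4 -> HIT, frames=[1,4] (faults so far: 6)
  step 8: ref 5 -> FAULT, evict 1, frames=[5,4] (faults so far: 7)
  step 9: ref 2 -> FAULT, evict 4, frames=[5,2] (faults so far: 8)
  step 10: ref 3 -> FAULT, evict 5, frames=[3,2] (faults so far: 9)
  step 11: ref 5 -> FAULT, evict 2, frames=[3,5] (faults so far: 10)
  step 12: ref 3 -> HIT, frames=[3,5] (faults so far: 10)
  step 13: ref 2 -> FAULT, evict 3, frames=[2,5] (faults so far: 11)
  step 14: ref 4 -> FAULT, evict 5, frames=[2,4] (faults so far: 12)
  step 15: ref 4 -> HIT, frames=[2,4] (faults so far: 12)
  FIFO total faults: 12
--- LRU ---
  step 0: ref 2 -> FAULT, frames=[2,-] (faults so far: 1)
  step 1: ref 2 -> HIT, frames=[2,-] (faults so far: 1)
  step 2: ref 6 -> FAULT, frames=[2,6] (faults so far: 2)
  step 3: ref 5 -> FAULT, evict 2, frames=[5,6] (faults so far: 3)
  step 4: ref 3 -> FAULT, evict 6, frames=[5,3] (faults so far: 4)
  step 5: ref 1 -> FAULT, evict 5, frames=[1,3] (faults so far: 5)
  step 6: ref 4 -> FAULT, evict 3, frames=[1,4] (faults so far: 6)
  step 7: ref 4 -> HIT, frames=[1,4] (faults so far: 6)
  step 8: ref 5 -> FAULT, evict 1, frames=[5,4] (faults so far: 7)
  step 9: ref 2 -> FAULT, evict 4, frames=[5,2] (faults so far: 8)
  step 10: ref 3 -> FAULT, evict 5, frames=[3,2] (faults so far: 9)
  step 11: ref 5 -> FAULT, evict 2, frames=[3,5] (faults so far: 10)
  step 12: ref 3 -> HIT, frames=[3,5] (faults so far: 10)
  step 13: ref 2 -> FAULT, evict 5, frames=[3,2] (faults so far: 11)
  step 14: ref 4 -> FAULT, evict 3, frames=[4,2] (faults so far: 12)
  step 15: ref 4 -> HIT, frames=[4,2] (faults so far: 12)
  LRU total faults: 12
--- Optimal ---
  step 0: ref 2 -> FAULT, frames=[2,-] (faults so far: 1)
  step 1: ref 2 -> HIT, frames=[2,-] (faults so far: 1)
  step 2: ref 6 -> FAULT, frames=[2,6] (faults so far: 2)
  step 3: ref 5 -> FAULT, evict 6, frames=[2,5] (faults so far: 3)
  step 4: ref 3 -> FAULT, evict 2, frames=[3,5] (faults so far: 4)
  step 5: ref 1 -> FAULT, evict 3, frames=[1,5] (faults so far: 5)
  step 6: ref 4 -> FAULT, evict 1, frames=[4,5] (faults so far: 6)
  step 7: ref 4 -> HIT, frames=[4,5] (faults so far: 6)
  step 8: ref 5 -> HIT, frames=[4,5] (faults so far: 6)
  step 9: ref 2 -> FAULT, evict 4, frames=[2,5] (faults so far: 7)
  step 10: ref 3 -> FAULT, evict 2, frames=[3,5] (faults so far: 8)
  step 11: ref 5 -> HIT, frames=[3,5] (faults so far: 8)
  step 12: ref 3 -> HIT, frames=[3,5] (faults so far: 8)
  step 13: ref 2 -> FAULT, evict 3, frames=[2,5] (faults so far: 9)
  step 14: ref 4 -> FAULT, evict 2, frames=[4,5] (faults so far: 10)
  step 15: ref 4 -> HIT, frames=[4,5] (faults so far: 10)
  Optimal total faults: 10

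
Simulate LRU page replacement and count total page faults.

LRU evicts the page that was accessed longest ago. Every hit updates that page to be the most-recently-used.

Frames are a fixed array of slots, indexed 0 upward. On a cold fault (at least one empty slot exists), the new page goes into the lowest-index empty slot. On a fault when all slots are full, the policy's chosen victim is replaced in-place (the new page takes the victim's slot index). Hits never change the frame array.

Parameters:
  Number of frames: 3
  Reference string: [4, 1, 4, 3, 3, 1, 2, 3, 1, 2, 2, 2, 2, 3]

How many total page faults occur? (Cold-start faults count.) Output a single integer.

Step 0: ref 4 → FAULT, frames=[4,-,-]
Step 1: ref 1 → FAULT, frames=[4,1,-]
Step 2: ref 4 → HIT, frames=[4,1,-]
Step 3: ref 3 → FAULT, frames=[4,1,3]
Step 4: ref 3 → HIT, frames=[4,1,3]
Step 5: ref 1 → HIT, frames=[4,1,3]
Step 6: ref 2 → FAULT (evict 4), frames=[2,1,3]
Step 7: ref 3 → HIT, frames=[2,1,3]
Step 8: ref 1 → HIT, frames=[2,1,3]
Step 9: ref 2 → HIT, frames=[2,1,3]
Step 10: ref 2 → HIT, frames=[2,1,3]
Step 11: ref 2 → HIT, frames=[2,1,3]
Step 12: ref 2 → HIT, frames=[2,1,3]
Step 13: ref 3 → HIT, frames=[2,1,3]
Total faults: 4

Answer: 4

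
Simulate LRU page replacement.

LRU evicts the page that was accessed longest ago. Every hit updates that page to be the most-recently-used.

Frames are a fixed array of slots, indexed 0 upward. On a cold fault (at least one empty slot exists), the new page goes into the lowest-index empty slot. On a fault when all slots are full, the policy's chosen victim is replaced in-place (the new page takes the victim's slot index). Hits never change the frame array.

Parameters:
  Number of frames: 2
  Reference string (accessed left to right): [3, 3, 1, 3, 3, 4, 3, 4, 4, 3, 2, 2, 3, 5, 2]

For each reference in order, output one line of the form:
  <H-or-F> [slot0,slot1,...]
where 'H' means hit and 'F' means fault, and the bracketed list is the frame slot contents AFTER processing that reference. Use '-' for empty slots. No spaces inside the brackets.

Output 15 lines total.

F [3,-]
H [3,-]
F [3,1]
H [3,1]
H [3,1]
F [3,4]
H [3,4]
H [3,4]
H [3,4]
H [3,4]
F [3,2]
H [3,2]
H [3,2]
F [3,5]
F [2,5]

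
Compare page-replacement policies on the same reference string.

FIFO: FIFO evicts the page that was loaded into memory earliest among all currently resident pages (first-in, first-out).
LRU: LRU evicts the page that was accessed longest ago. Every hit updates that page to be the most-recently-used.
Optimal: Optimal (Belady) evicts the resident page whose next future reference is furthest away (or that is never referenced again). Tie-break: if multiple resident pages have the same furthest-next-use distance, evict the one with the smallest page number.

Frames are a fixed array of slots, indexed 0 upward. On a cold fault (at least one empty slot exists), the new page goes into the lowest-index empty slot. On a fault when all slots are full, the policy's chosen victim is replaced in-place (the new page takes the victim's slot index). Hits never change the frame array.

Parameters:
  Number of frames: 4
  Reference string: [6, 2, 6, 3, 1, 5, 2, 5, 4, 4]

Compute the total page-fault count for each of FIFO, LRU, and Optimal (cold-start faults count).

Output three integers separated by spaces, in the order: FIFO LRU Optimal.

--- FIFO ---
  step 0: ref 6 -> FAULT, frames=[6,-,-,-] (faults so far: 1)
  step 1: ref 2 -> FAULT, frames=[6,2,-,-] (faults so far: 2)
  step 2: ref 6 -> HIT, frames=[6,2,-,-] (faults so far: 2)
  step 3: ref 3 -> FAULT, frames=[6,2,3,-] (faults so far: 3)
  step 4: ref 1 -> FAULT, frames=[6,2,3,1] (faults so far: 4)
  step 5: ref 5 -> FAULT, evict 6, frames=[5,2,3,1] (faults so far: 5)
  step 6: ref 2 -> HIT, frames=[5,2,3,1] (faults so far: 5)
  step 7: ref 5 -> HIT, frames=[5,2,3,1] (faults so far: 5)
  step 8: ref 4 -> FAULT, evict 2, frames=[5,4,3,1] (faults so far: 6)
  step 9: ref 4 -> HIT, frames=[5,4,3,1] (faults so far: 6)
  FIFO total faults: 6
--- LRU ---
  step 0: ref 6 -> FAULT, frames=[6,-,-,-] (faults so far: 1)
  step 1: ref 2 -> FAULT, frames=[6,2,-,-] (faults so far: 2)
  step 2: ref 6 -> HIT, frames=[6,2,-,-] (faults so far: 2)
  step 3: ref 3 -> FAULT, frames=[6,2,3,-] (faults so far: 3)
  step 4: ref 1 -> FAULT, frames=[6,2,3,1] (faults so far: 4)
  step 5: ref 5 -> FAULT, evict 2, frames=[6,5,3,1] (faults so far: 5)
  step 6: ref 2 -> FAULT, evict 6, frames=[2,5,3,1] (faults so far: 6)
  step 7: ref 5 -> HIT, frames=[2,5,3,1] (faults so far: 6)
  step 8: ref 4 -> FAULT, evict 3, frames=[2,5,4,1] (faults so far: 7)
  step 9: ref 4 -> HIT, frames=[2,5,4,1] (faults so far: 7)
  LRU total faults: 7
--- Optimal ---
  step 0: ref 6 -> FAULT, frames=[6,-,-,-] (faults so far: 1)
  step 1: ref 2 -> FAULT, frames=[6,2,-,-] (faults so far: 2)
  step 2: ref 6 -> HIT, frames=[6,2,-,-] (faults so far: 2)
  step 3: ref 3 -> FAULT, frames=[6,2,3,-] (faults so far: 3)
  step 4: ref 1 -> FAULT, frames=[6,2,3,1] (faults so far: 4)
  step 5: ref 5 -> FAULT, evict 1, frames=[6,2,3,5] (faults so far: 5)
  step 6: ref 2 -> HIT, frames=[6,2,3,5] (faults so far: 5)
  step 7: ref 5 -> HIT, frames=[6,2,3,5] (faults so far: 5)
  step 8: ref 4 -> FAULT, evict 2, frames=[6,4,3,5] (faults so far: 6)
  step 9: ref 4 -> HIT, frames=[6,4,3,5] (faults so far: 6)
  Optimal total faults: 6

Answer: 6 7 6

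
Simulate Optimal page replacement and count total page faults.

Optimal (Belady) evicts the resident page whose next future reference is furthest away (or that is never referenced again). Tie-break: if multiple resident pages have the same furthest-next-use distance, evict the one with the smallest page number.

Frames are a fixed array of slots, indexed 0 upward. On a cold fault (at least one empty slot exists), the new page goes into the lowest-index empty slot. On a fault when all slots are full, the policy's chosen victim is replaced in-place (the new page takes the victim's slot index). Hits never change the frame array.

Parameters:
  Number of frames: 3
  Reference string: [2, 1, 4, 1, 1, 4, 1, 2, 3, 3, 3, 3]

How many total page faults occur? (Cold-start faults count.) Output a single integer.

Answer: 4

Derivation:
Step 0: ref 2 → FAULT, frames=[2,-,-]
Step 1: ref 1 → FAULT, frames=[2,1,-]
Step 2: ref 4 → FAULT, frames=[2,1,4]
Step 3: ref 1 → HIT, frames=[2,1,4]
Step 4: ref 1 → HIT, frames=[2,1,4]
Step 5: ref 4 → HIT, frames=[2,1,4]
Step 6: ref 1 → HIT, frames=[2,1,4]
Step 7: ref 2 → HIT, frames=[2,1,4]
Step 8: ref 3 → FAULT (evict 1), frames=[2,3,4]
Step 9: ref 3 → HIT, frames=[2,3,4]
Step 10: ref 3 → HIT, frames=[2,3,4]
Step 11: ref 3 → HIT, frames=[2,3,4]
Total faults: 4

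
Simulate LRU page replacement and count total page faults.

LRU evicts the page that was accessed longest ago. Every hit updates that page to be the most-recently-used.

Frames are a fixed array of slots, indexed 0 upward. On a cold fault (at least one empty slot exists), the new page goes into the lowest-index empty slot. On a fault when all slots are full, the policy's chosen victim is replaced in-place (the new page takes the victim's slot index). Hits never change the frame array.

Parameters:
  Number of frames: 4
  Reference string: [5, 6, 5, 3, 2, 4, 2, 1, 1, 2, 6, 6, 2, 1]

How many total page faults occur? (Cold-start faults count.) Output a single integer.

Step 0: ref 5 → FAULT, frames=[5,-,-,-]
Step 1: ref 6 → FAULT, frames=[5,6,-,-]
Step 2: ref 5 → HIT, frames=[5,6,-,-]
Step 3: ref 3 → FAULT, frames=[5,6,3,-]
Step 4: ref 2 → FAULT, frames=[5,6,3,2]
Step 5: ref 4 → FAULT (evict 6), frames=[5,4,3,2]
Step 6: ref 2 → HIT, frames=[5,4,3,2]
Step 7: ref 1 → FAULT (evict 5), frames=[1,4,3,2]
Step 8: ref 1 → HIT, frames=[1,4,3,2]
Step 9: ref 2 → HIT, frames=[1,4,3,2]
Step 10: ref 6 → FAULT (evict 3), frames=[1,4,6,2]
Step 11: ref 6 → HIT, frames=[1,4,6,2]
Step 12: ref 2 → HIT, frames=[1,4,6,2]
Step 13: ref 1 → HIT, frames=[1,4,6,2]
Total faults: 7

Answer: 7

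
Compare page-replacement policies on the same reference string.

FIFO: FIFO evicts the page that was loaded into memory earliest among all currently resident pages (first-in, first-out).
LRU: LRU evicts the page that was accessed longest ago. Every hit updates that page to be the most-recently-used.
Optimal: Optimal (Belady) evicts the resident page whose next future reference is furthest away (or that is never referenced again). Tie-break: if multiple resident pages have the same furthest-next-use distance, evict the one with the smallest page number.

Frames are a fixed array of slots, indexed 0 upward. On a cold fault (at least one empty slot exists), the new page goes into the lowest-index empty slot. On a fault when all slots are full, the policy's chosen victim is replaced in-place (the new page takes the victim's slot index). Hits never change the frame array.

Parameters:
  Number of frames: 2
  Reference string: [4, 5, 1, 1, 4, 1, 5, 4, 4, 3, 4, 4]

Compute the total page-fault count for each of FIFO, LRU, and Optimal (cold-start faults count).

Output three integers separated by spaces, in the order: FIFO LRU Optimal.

--- FIFO ---
  step 0: ref 4 -> FAULT, frames=[4,-] (faults so far: 1)
  step 1: ref 5 -> FAULT, frames=[4,5] (faults so far: 2)
  step 2: ref 1 -> FAULT, evict 4, frames=[1,5] (faults so far: 3)
  step 3: ref 1 -> HIT, frames=[1,5] (faults so far: 3)
  step 4: ref 4 -> FAULT, evict 5, frames=[1,4] (faults so far: 4)
  step 5: ref 1 -> HIT, frames=[1,4] (faults so far: 4)
  step 6: ref 5 -> FAULT, evict 1, frames=[5,4] (faults so far: 5)
  step 7: ref 4 -> HIT, frames=[5,4] (faults so far: 5)
  step 8: ref 4 -> HIT, frames=[5,4] (faults so far: 5)
  step 9: ref 3 -> FAULT, evict 4, frames=[5,3] (faults so far: 6)
  step 10: ref 4 -> FAULT, evict 5, frames=[4,3] (faults so far: 7)
  step 11: ref 4 -> HIT, frames=[4,3] (faults so far: 7)
  FIFO total faults: 7
--- LRU ---
  step 0: ref 4 -> FAULT, frames=[4,-] (faults so far: 1)
  step 1: ref 5 -> FAULT, frames=[4,5] (faults so far: 2)
  step 2: ref 1 -> FAULT, evict 4, frames=[1,5] (faults so far: 3)
  step 3: ref 1 -> HIT, frames=[1,5] (faults so far: 3)
  step 4: ref 4 -> FAULT, evict 5, frames=[1,4] (faults so far: 4)
  step 5: ref 1 -> HIT, frames=[1,4] (faults so far: 4)
  step 6: ref 5 -> FAULT, evict 4, frames=[1,5] (faults so far: 5)
  step 7: ref 4 -> FAULT, evict 1, frames=[4,5] (faults so far: 6)
  step 8: ref 4 -> HIT, frames=[4,5] (faults so far: 6)
  step 9: ref 3 -> FAULT, evict 5, frames=[4,3] (faults so far: 7)
  step 10: ref 4 -> HIT, frames=[4,3] (faults so far: 7)
  step 11: ref 4 -> HIT, frames=[4,3] (faults so far: 7)
  LRU total faults: 7
--- Optimal ---
  step 0: ref 4 -> FAULT, frames=[4,-] (faults so far: 1)
  step 1: ref 5 -> FAULT, frames=[4,5] (faults so far: 2)
  step 2: ref 1 -> FAULT, evict 5, frames=[4,1] (faults so far: 3)
  step 3: ref 1 -> HIT, frames=[4,1] (faults so far: 3)
  step 4: ref 4 -> HIT, frames=[4,1] (faults so far: 3)
  step 5: ref 1 -> HIT, frames=[4,1] (faults so far: 3)
  step 6: ref 5 -> FAULT, evict 1, frames=[4,5] (faults so far: 4)
  step 7: ref 4 -> HIT, frames=[4,5] (faults so far: 4)
  step 8: ref 4 -> HIT, frames=[4,5] (faults so far: 4)
  step 9: ref 3 -> FAULT, evict 5, frames=[4,3] (faults so far: 5)
  step 10: ref 4 -> HIT, frames=[4,3] (faults so far: 5)
  step 11: ref 4 -> HIT, frames=[4,3] (faults so far: 5)
  Optimal total faults: 5

Answer: 7 7 5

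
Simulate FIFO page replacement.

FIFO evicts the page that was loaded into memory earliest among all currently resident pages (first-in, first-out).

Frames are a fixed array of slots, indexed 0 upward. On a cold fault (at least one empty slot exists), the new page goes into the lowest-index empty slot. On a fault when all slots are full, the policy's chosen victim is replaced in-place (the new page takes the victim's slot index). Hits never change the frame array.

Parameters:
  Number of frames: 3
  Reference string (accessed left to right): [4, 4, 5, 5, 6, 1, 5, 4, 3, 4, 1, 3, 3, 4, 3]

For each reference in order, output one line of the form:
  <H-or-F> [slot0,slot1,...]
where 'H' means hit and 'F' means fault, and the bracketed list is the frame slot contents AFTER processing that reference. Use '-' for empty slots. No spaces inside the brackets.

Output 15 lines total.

F [4,-,-]
H [4,-,-]
F [4,5,-]
H [4,5,-]
F [4,5,6]
F [1,5,6]
H [1,5,6]
F [1,4,6]
F [1,4,3]
H [1,4,3]
H [1,4,3]
H [1,4,3]
H [1,4,3]
H [1,4,3]
H [1,4,3]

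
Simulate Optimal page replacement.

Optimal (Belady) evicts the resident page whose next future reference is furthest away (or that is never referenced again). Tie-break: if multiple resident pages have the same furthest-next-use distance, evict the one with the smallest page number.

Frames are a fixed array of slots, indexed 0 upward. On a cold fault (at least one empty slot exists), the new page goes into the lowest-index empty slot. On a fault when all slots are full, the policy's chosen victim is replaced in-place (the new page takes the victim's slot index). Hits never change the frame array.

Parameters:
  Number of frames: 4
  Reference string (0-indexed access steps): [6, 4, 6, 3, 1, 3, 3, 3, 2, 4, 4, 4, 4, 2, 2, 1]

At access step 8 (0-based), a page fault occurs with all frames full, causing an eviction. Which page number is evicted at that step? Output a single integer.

Answer: 3

Derivation:
Step 0: ref 6 -> FAULT, frames=[6,-,-,-]
Step 1: ref 4 -> FAULT, frames=[6,4,-,-]
Step 2: ref 6 -> HIT, frames=[6,4,-,-]
Step 3: ref 3 -> FAULT, frames=[6,4,3,-]
Step 4: ref 1 -> FAULT, frames=[6,4,3,1]
Step 5: ref 3 -> HIT, frames=[6,4,3,1]
Step 6: ref 3 -> HIT, frames=[6,4,3,1]
Step 7: ref 3 -> HIT, frames=[6,4,3,1]
Step 8: ref 2 -> FAULT, evict 3, frames=[6,4,2,1]
At step 8: evicted page 3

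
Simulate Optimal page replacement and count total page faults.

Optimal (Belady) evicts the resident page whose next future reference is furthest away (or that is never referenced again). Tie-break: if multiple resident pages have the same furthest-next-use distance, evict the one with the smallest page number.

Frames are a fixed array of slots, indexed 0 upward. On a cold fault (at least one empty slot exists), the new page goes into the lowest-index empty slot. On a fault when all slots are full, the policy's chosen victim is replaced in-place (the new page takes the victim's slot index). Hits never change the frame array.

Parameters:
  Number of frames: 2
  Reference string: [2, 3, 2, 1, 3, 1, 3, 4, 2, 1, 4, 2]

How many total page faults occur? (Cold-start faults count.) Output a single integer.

Answer: 6

Derivation:
Step 0: ref 2 → FAULT, frames=[2,-]
Step 1: ref 3 → FAULT, frames=[2,3]
Step 2: ref 2 → HIT, frames=[2,3]
Step 3: ref 1 → FAULT (evict 2), frames=[1,3]
Step 4: ref 3 → HIT, frames=[1,3]
Step 5: ref 1 → HIT, frames=[1,3]
Step 6: ref 3 → HIT, frames=[1,3]
Step 7: ref 4 → FAULT (evict 3), frames=[1,4]
Step 8: ref 2 → FAULT (evict 4), frames=[1,2]
Step 9: ref 1 → HIT, frames=[1,2]
Step 10: ref 4 → FAULT (evict 1), frames=[4,2]
Step 11: ref 2 → HIT, frames=[4,2]
Total faults: 6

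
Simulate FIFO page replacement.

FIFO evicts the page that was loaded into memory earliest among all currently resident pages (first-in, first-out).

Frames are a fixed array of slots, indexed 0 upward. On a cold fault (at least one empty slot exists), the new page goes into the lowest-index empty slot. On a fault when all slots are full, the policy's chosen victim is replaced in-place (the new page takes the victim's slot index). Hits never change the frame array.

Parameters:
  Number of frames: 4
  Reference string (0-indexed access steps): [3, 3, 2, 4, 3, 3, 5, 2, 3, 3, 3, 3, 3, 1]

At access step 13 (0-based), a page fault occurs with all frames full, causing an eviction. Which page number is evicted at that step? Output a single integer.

Step 0: ref 3 -> FAULT, frames=[3,-,-,-]
Step 1: ref 3 -> HIT, frames=[3,-,-,-]
Step 2: ref 2 -> FAULT, frames=[3,2,-,-]
Step 3: ref 4 -> FAULT, frames=[3,2,4,-]
Step 4: ref 3 -> HIT, frames=[3,2,4,-]
Step 5: ref 3 -> HIT, frames=[3,2,4,-]
Step 6: ref 5 -> FAULT, frames=[3,2,4,5]
Step 7: ref 2 -> HIT, frames=[3,2,4,5]
Step 8: ref 3 -> HIT, frames=[3,2,4,5]
Step 9: ref 3 -> HIT, frames=[3,2,4,5]
Step 10: ref 3 -> HIT, frames=[3,2,4,5]
Step 11: ref 3 -> HIT, frames=[3,2,4,5]
Step 12: ref 3 -> HIT, frames=[3,2,4,5]
Step 13: ref 1 -> FAULT, evict 3, frames=[1,2,4,5]
At step 13: evicted page 3

Answer: 3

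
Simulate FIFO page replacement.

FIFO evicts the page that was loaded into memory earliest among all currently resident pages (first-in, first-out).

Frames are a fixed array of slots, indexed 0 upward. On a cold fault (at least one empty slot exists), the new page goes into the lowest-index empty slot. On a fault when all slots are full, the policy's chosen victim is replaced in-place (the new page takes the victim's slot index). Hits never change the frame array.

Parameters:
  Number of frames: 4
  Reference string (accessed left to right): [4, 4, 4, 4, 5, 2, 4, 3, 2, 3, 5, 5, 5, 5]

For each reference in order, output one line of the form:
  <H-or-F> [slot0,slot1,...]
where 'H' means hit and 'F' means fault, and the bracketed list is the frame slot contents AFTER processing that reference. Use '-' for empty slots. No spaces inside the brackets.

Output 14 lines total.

F [4,-,-,-]
H [4,-,-,-]
H [4,-,-,-]
H [4,-,-,-]
F [4,5,-,-]
F [4,5,2,-]
H [4,5,2,-]
F [4,5,2,3]
H [4,5,2,3]
H [4,5,2,3]
H [4,5,2,3]
H [4,5,2,3]
H [4,5,2,3]
H [4,5,2,3]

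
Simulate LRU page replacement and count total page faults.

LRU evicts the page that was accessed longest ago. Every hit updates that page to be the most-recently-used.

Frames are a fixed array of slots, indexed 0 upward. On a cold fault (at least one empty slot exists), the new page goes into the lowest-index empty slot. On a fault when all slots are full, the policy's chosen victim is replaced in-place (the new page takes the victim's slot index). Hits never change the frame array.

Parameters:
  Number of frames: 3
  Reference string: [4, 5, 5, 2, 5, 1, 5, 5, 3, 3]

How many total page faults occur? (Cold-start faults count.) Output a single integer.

Answer: 5

Derivation:
Step 0: ref 4 → FAULT, frames=[4,-,-]
Step 1: ref 5 → FAULT, frames=[4,5,-]
Step 2: ref 5 → HIT, frames=[4,5,-]
Step 3: ref 2 → FAULT, frames=[4,5,2]
Step 4: ref 5 → HIT, frames=[4,5,2]
Step 5: ref 1 → FAULT (evict 4), frames=[1,5,2]
Step 6: ref 5 → HIT, frames=[1,5,2]
Step 7: ref 5 → HIT, frames=[1,5,2]
Step 8: ref 3 → FAULT (evict 2), frames=[1,5,3]
Step 9: ref 3 → HIT, frames=[1,5,3]
Total faults: 5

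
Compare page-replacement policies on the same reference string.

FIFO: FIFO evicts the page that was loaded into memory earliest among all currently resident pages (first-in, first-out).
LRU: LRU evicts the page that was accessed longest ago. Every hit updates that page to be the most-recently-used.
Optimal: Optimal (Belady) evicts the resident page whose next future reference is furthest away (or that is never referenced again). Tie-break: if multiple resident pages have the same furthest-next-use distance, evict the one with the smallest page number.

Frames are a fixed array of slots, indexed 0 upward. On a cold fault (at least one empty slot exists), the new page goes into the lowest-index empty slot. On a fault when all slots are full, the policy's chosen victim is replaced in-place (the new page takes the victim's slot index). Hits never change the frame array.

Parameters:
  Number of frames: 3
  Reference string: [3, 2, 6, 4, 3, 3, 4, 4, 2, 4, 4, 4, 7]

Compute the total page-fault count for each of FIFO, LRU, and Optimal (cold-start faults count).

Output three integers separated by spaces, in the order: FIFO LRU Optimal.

--- FIFO ---
  step 0: ref 3 -> FAULT, frames=[3,-,-] (faults so far: 1)
  step 1: ref 2 -> FAULT, frames=[3,2,-] (faults so far: 2)
  step 2: ref 6 -> FAULT, frames=[3,2,6] (faults so far: 3)
  step 3: ref 4 -> FAULT, evict 3, frames=[4,2,6] (faults so far: 4)
  step 4: ref 3 -> FAULT, evict 2, frames=[4,3,6] (faults so far: 5)
  step 5: ref 3 -> HIT, frames=[4,3,6] (faults so far: 5)
  step 6: ref 4 -> HIT, frames=[4,3,6] (faults so far: 5)
  step 7: ref 4 -> HIT, frames=[4,3,6] (faults so far: 5)
  step 8: ref 2 -> FAULT, evict 6, frames=[4,3,2] (faults so far: 6)
  step 9: ref 4 -> HIT, frames=[4,3,2] (faults so far: 6)
  step 10: ref 4 -> HIT, frames=[4,3,2] (faults so far: 6)
  step 11: ref 4 -> HIT, frames=[4,3,2] (faults so far: 6)
  step 12: ref 7 -> FAULT, evict 4, frames=[7,3,2] (faults so far: 7)
  FIFO total faults: 7
--- LRU ---
  step 0: ref 3 -> FAULT, frames=[3,-,-] (faults so far: 1)
  step 1: ref 2 -> FAULT, frames=[3,2,-] (faults so far: 2)
  step 2: ref 6 -> FAULT, frames=[3,2,6] (faults so far: 3)
  step 3: ref 4 -> FAULT, evict 3, frames=[4,2,6] (faults so far: 4)
  step 4: ref 3 -> FAULT, evict 2, frames=[4,3,6] (faults so far: 5)
  step 5: ref 3 -> HIT, frames=[4,3,6] (faults so far: 5)
  step 6: ref 4 -> HIT, frames=[4,3,6] (faults so far: 5)
  step 7: ref 4 -> HIT, frames=[4,3,6] (faults so far: 5)
  step 8: ref 2 -> FAULT, evict 6, frames=[4,3,2] (faults so far: 6)
  step 9: ref 4 -> HIT, frames=[4,3,2] (faults so far: 6)
  step 10: ref 4 -> HIT, frames=[4,3,2] (faults so far: 6)
  step 11: ref 4 -> HIT, frames=[4,3,2] (faults so far: 6)
  step 12: ref 7 -> FAULT, evict 3, frames=[4,7,2] (faults so far: 7)
  LRU total faults: 7
--- Optimal ---
  step 0: ref 3 -> FAULT, frames=[3,-,-] (faults so far: 1)
  step 1: ref 2 -> FAULT, frames=[3,2,-] (faults so far: 2)
  step 2: ref 6 -> FAULT, frames=[3,2,6] (faults so far: 3)
  step 3: ref 4 -> FAULT, evict 6, frames=[3,2,4] (faults so far: 4)
  step 4: ref 3 -> HIT, frames=[3,2,4] (faults so far: 4)
  step 5: ref 3 -> HIT, frames=[3,2,4] (faults so far: 4)
  step 6: ref 4 -> HIT, frames=[3,2,4] (faults so far: 4)
  step 7: ref 4 -> HIT, frames=[3,2,4] (faults so far: 4)
  step 8: ref 2 -> HIT, frames=[3,2,4] (faults so far: 4)
  step 9: ref 4 -> HIT, frames=[3,2,4] (faults so far: 4)
  step 10: ref 4 -> HIT, frames=[3,2,4] (faults so far: 4)
  step 11: ref 4 -> HIT, frames=[3,2,4] (faults so far: 4)
  step 12: ref 7 -> FAULT, evict 2, frames=[3,7,4] (faults so far: 5)
  Optimal total faults: 5

Answer: 7 7 5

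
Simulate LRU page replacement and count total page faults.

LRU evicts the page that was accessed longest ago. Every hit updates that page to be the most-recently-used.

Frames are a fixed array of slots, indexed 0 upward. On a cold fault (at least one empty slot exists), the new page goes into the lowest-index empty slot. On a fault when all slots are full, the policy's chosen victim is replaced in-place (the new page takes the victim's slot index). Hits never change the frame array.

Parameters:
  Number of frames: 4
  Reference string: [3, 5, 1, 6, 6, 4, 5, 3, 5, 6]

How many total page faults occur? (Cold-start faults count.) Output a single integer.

Step 0: ref 3 → FAULT, frames=[3,-,-,-]
Step 1: ref 5 → FAULT, frames=[3,5,-,-]
Step 2: ref 1 → FAULT, frames=[3,5,1,-]
Step 3: ref 6 → FAULT, frames=[3,5,1,6]
Step 4: ref 6 → HIT, frames=[3,5,1,6]
Step 5: ref 4 → FAULT (evict 3), frames=[4,5,1,6]
Step 6: ref 5 → HIT, frames=[4,5,1,6]
Step 7: ref 3 → FAULT (evict 1), frames=[4,5,3,6]
Step 8: ref 5 → HIT, frames=[4,5,3,6]
Step 9: ref 6 → HIT, frames=[4,5,3,6]
Total faults: 6

Answer: 6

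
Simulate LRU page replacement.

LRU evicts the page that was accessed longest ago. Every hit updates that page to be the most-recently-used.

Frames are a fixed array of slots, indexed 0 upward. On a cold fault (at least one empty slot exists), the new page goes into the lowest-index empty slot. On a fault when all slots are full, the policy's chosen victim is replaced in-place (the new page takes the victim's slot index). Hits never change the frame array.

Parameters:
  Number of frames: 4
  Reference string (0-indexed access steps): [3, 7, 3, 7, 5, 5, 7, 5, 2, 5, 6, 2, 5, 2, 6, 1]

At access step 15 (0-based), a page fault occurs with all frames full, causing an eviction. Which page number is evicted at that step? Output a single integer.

Step 0: ref 3 -> FAULT, frames=[3,-,-,-]
Step 1: ref 7 -> FAULT, frames=[3,7,-,-]
Step 2: ref 3 -> HIT, frames=[3,7,-,-]
Step 3: ref 7 -> HIT, frames=[3,7,-,-]
Step 4: ref 5 -> FAULT, frames=[3,7,5,-]
Step 5: ref 5 -> HIT, frames=[3,7,5,-]
Step 6: ref 7 -> HIT, frames=[3,7,5,-]
Step 7: ref 5 -> HIT, frames=[3,7,5,-]
Step 8: ref 2 -> FAULT, frames=[3,7,5,2]
Step 9: ref 5 -> HIT, frames=[3,7,5,2]
Step 10: ref 6 -> FAULT, evict 3, frames=[6,7,5,2]
Step 11: ref 2 -> HIT, frames=[6,7,5,2]
Step 12: ref 5 -> HIT, frames=[6,7,5,2]
Step 13: ref 2 -> HIT, frames=[6,7,5,2]
Step 14: ref 6 -> HIT, frames=[6,7,5,2]
Step 15: ref 1 -> FAULT, evict 7, frames=[6,1,5,2]
At step 15: evicted page 7

Answer: 7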